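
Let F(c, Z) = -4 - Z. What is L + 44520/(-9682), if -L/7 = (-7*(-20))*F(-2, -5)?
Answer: -4766440/4841 ≈ -984.60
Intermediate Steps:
L = -980 (L = -7*(-7*(-20))*(-4 - 1*(-5)) = -980*(-4 + 5) = -980 ≈ -980.00)
L + 44520/(-9682) = -980 + 44520/(-9682) = -980 + 44520*(-1/9682) = -980 - 22260/4841 = -4766440/4841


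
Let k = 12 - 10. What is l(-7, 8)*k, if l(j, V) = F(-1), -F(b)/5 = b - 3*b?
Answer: -20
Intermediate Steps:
F(b) = 10*b (F(b) = -5*(b - 3*b) = -(-10)*b = 10*b)
l(j, V) = -10 (l(j, V) = 10*(-1) = -10)
k = 2
l(-7, 8)*k = -10*2 = -20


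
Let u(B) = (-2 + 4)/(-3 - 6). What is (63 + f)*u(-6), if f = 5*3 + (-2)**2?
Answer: -164/9 ≈ -18.222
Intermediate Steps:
f = 19 (f = 15 + 4 = 19)
u(B) = -2/9 (u(B) = 2/(-9) = 2*(-1/9) = -2/9)
(63 + f)*u(-6) = (63 + 19)*(-2/9) = 82*(-2/9) = -164/9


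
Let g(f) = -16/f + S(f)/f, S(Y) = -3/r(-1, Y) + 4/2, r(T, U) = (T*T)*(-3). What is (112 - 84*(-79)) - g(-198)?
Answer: 1336091/198 ≈ 6747.9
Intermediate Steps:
r(T, U) = -3*T² (r(T, U) = T²*(-3) = -3*T²)
S(Y) = 3 (S(Y) = -3/((-3*(-1)²)) + 4/2 = -3/((-3*1)) + 4*(½) = -3/(-3) + 2 = -3*(-⅓) + 2 = 1 + 2 = 3)
g(f) = -13/f (g(f) = -16/f + 3/f = -13/f)
(112 - 84*(-79)) - g(-198) = (112 - 84*(-79)) - (-13)/(-198) = (112 + 6636) - (-13)*(-1)/198 = 6748 - 1*13/198 = 6748 - 13/198 = 1336091/198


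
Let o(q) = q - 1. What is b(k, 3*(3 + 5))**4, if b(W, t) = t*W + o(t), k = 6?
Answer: 777796321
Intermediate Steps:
o(q) = -1 + q
b(W, t) = -1 + t + W*t (b(W, t) = t*W + (-1 + t) = W*t + (-1 + t) = -1 + t + W*t)
b(k, 3*(3 + 5))**4 = (-1 + 3*(3 + 5) + 6*(3*(3 + 5)))**4 = (-1 + 3*8 + 6*(3*8))**4 = (-1 + 24 + 6*24)**4 = (-1 + 24 + 144)**4 = 167**4 = 777796321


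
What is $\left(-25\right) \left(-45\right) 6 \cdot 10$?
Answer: $67500$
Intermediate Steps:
$\left(-25\right) \left(-45\right) 6 \cdot 10 = 1125 \cdot 60 = 67500$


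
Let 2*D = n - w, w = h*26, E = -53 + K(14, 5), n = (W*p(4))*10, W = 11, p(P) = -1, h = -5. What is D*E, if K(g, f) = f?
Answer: -480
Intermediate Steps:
n = -110 (n = (11*(-1))*10 = -11*10 = -110)
E = -48 (E = -53 + 5 = -48)
w = -130 (w = -5*26 = -130)
D = 10 (D = (-110 - 1*(-130))/2 = (-110 + 130)/2 = (1/2)*20 = 10)
D*E = 10*(-48) = -480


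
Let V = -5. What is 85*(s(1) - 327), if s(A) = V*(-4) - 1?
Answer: -26180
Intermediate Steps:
s(A) = 19 (s(A) = -5*(-4) - 1 = 20 - 1 = 19)
85*(s(1) - 327) = 85*(19 - 327) = 85*(-308) = -26180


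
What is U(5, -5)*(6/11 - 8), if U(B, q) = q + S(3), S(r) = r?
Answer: 164/11 ≈ 14.909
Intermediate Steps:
U(B, q) = 3 + q (U(B, q) = q + 3 = 3 + q)
U(5, -5)*(6/11 - 8) = (3 - 5)*(6/11 - 8) = -2*(6*(1/11) - 8) = -2*(6/11 - 8) = -2*(-82/11) = 164/11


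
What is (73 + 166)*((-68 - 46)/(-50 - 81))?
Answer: 27246/131 ≈ 207.98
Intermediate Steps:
(73 + 166)*((-68 - 46)/(-50 - 81)) = 239*(-114/(-131)) = 239*(-114*(-1/131)) = 239*(114/131) = 27246/131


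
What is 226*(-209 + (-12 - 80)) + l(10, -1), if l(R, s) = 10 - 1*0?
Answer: -68016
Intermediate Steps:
l(R, s) = 10 (l(R, s) = 10 + 0 = 10)
226*(-209 + (-12 - 80)) + l(10, -1) = 226*(-209 + (-12 - 80)) + 10 = 226*(-209 - 92) + 10 = 226*(-301) + 10 = -68026 + 10 = -68016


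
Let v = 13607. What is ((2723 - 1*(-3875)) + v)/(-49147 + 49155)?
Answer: 20205/8 ≈ 2525.6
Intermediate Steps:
((2723 - 1*(-3875)) + v)/(-49147 + 49155) = ((2723 - 1*(-3875)) + 13607)/(-49147 + 49155) = ((2723 + 3875) + 13607)/8 = (6598 + 13607)*(⅛) = 20205*(⅛) = 20205/8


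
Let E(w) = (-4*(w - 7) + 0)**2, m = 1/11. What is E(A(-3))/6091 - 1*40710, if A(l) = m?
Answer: -30003625394/737011 ≈ -40710.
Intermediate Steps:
m = 1/11 ≈ 0.090909
A(l) = 1/11
E(w) = (28 - 4*w)**2 (E(w) = (-4*(-7 + w) + 0)**2 = ((28 - 4*w) + 0)**2 = (28 - 4*w)**2)
E(A(-3))/6091 - 1*40710 = (16*(-7 + 1/11)**2)/6091 - 1*40710 = (16*(-76/11)**2)*(1/6091) - 40710 = (16*(5776/121))*(1/6091) - 40710 = (92416/121)*(1/6091) - 40710 = 92416/737011 - 40710 = -30003625394/737011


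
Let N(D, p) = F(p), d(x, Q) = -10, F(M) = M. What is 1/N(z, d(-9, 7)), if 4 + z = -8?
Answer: -⅒ ≈ -0.10000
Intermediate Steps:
z = -12 (z = -4 - 8 = -12)
N(D, p) = p
1/N(z, d(-9, 7)) = 1/(-10) = -⅒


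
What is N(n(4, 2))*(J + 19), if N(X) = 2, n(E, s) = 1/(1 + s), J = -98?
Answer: -158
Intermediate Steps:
N(n(4, 2))*(J + 19) = 2*(-98 + 19) = 2*(-79) = -158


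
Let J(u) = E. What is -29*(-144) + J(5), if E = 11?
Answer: 4187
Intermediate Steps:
J(u) = 11
-29*(-144) + J(5) = -29*(-144) + 11 = 4176 + 11 = 4187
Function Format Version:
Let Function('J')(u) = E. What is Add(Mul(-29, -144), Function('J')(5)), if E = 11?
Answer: 4187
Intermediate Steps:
Function('J')(u) = 11
Add(Mul(-29, -144), Function('J')(5)) = Add(Mul(-29, -144), 11) = Add(4176, 11) = 4187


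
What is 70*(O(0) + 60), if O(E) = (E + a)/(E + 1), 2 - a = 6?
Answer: 3920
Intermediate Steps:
a = -4 (a = 2 - 1*6 = 2 - 6 = -4)
O(E) = (-4 + E)/(1 + E) (O(E) = (E - 4)/(E + 1) = (-4 + E)/(1 + E))
70*(O(0) + 60) = 70*((-4 + 0)/(1 + 0) + 60) = 70*(-4/1 + 60) = 70*(1*(-4) + 60) = 70*(-4 + 60) = 70*56 = 3920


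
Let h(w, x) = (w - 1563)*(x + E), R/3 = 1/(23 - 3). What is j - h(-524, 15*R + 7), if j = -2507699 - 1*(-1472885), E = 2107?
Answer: 13527199/4 ≈ 3.3818e+6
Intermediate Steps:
j = -1034814 (j = -2507699 + 1472885 = -1034814)
R = 3/20 (R = 3/(23 - 3) = 3/20 ≈ 0.15000)
h(w, x) = (-1563 + w)*(2107 + x) (h(w, x) = (w - 1563)*(x + 2107) = (-1563 + w)*(2107 + x))
j - h(-524, 15*R + 7) = -1034814 - (-3293241 - 1563*(15*(3/20) + 7) + 2107*(-524) - 524*(15*(3/20) + 7)) = -1034814 - (-3293241 - 1563*(9/4 + 7) - 1104068 - 524*(9/4 + 7)) = -1034814 - (-3293241 - 1563*37/4 - 1104068 - 524*37/4) = -1034814 - (-3293241 - 57831/4 - 1104068 - 4847) = -1034814 - 1*(-17666455/4) = -1034814 + 17666455/4 = 13527199/4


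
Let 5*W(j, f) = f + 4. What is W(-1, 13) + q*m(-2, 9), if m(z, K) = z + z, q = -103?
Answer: 2077/5 ≈ 415.40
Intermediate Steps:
m(z, K) = 2*z
W(j, f) = ⅘ + f/5 (W(j, f) = (f + 4)/5 = (4 + f)/5 = ⅘ + f/5)
W(-1, 13) + q*m(-2, 9) = (⅘ + (⅕)*13) - 206*(-2) = (⅘ + 13/5) - 103*(-4) = 17/5 + 412 = 2077/5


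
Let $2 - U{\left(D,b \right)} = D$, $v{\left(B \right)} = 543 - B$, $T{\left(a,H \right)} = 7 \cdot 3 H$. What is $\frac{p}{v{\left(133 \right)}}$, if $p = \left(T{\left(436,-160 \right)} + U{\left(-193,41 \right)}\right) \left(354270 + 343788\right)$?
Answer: $- \frac{220935357}{41} \approx -5.3887 \cdot 10^{6}$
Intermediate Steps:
$T{\left(a,H \right)} = 21 H$
$U{\left(D,b \right)} = 2 - D$
$p = -2209353570$ ($p = \left(21 \left(-160\right) + \left(2 - -193\right)\right) \left(354270 + 343788\right) = \left(-3360 + \left(2 + 193\right)\right) 698058 = \left(-3360 + 195\right) 698058 = \left(-3165\right) 698058 = -2209353570$)
$\frac{p}{v{\left(133 \right)}} = - \frac{2209353570}{543 - 133} = - \frac{2209353570}{410} = \left(-2209353570\right) \frac{1}{410} = - \frac{220935357}{41}$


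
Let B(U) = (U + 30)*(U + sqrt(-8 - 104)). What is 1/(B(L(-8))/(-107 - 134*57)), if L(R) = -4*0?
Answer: 1549*I*sqrt(7)/168 ≈ 24.394*I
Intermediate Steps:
L(R) = 0
B(U) = (30 + U)*(U + 4*I*sqrt(7)) (B(U) = (30 + U)*(U + sqrt(-112)) = (30 + U)*(U + 4*I*sqrt(7)))
1/(B(L(-8))/(-107 - 134*57)) = 1/((0**2 + 30*0 + 120*I*sqrt(7) + 4*I*0*sqrt(7))/(-107 - 134*57)) = 1/((0 + 0 + 120*I*sqrt(7) + 0)/(-107 - 7638)) = 1/((120*I*sqrt(7))/(-7745)) = 1/((120*I*sqrt(7))*(-1/7745)) = 1/(-24*I*sqrt(7)/1549) = 1549*I*sqrt(7)/168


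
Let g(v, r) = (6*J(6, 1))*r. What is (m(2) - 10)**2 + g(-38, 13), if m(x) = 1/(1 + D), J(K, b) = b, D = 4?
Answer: 4351/25 ≈ 174.04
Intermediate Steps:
m(x) = 1/5 (m(x) = 1/(1 + 4) = 1/5)
g(v, r) = 6*r (g(v, r) = (6*1)*r = 6*r)
(m(2) - 10)**2 + g(-38, 13) = (1/5 - 10)**2 + 6*13 = (-49/5)**2 + 78 = 2401/25 + 78 = 4351/25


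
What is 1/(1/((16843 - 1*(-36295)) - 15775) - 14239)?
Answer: -37363/532011756 ≈ -7.0230e-5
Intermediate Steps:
1/(1/((16843 - 1*(-36295)) - 15775) - 14239) = 1/(1/((16843 + 36295) - 15775) - 14239) = 1/(1/(53138 - 15775) - 14239) = 1/(1/37363 - 14239) = 1/(-532011756/37363) = -37363/532011756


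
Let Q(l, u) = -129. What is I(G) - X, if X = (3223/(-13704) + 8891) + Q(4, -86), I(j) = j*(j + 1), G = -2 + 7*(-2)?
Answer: -116782265/13704 ≈ -8521.8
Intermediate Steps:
G = -16 (G = -2 - 14 = -16)
I(j) = j*(1 + j)
X = 120071225/13704 (X = (3223/(-13704) + 8891) - 129 = (3223*(-1/13704) + 8891) - 129 = (-3223/13704 + 8891) - 129 = 121839041/13704 - 129 = 120071225/13704 ≈ 8761.8)
I(G) - X = -16*(1 - 16) - 1*120071225/13704 = -16*(-15) - 120071225/13704 = 240 - 120071225/13704 = -116782265/13704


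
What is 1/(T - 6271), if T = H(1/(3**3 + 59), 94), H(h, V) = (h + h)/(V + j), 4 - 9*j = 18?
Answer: -35776/224351287 ≈ -0.00015946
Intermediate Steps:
j = -14/9 (j = 4/9 - 1/9*18 = 4/9 - 2 = -14/9 ≈ -1.5556)
H(h, V) = 2*h/(-14/9 + V) (H(h, V) = (h + h)/(V - 14/9) = (2*h)/(-14/9 + V) = 2*h/(-14/9 + V))
T = 9/35776 (T = 18/((3**3 + 59)*(-14 + 9*94)) = 18/((27 + 59)*(-14 + 846)) = 18/(86*832) = 18*(1/86)*(1/832) = 9/35776 ≈ 0.00025157)
1/(T - 6271) = 1/(9/35776 - 6271) = 1/(-224351287/35776) = -35776/224351287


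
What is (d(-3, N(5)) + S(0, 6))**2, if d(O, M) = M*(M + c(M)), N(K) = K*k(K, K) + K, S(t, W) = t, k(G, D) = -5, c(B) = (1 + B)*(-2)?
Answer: 129600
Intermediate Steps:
c(B) = -2 - 2*B
N(K) = -4*K (N(K) = K*(-5) + K = -5*K + K = -4*K)
d(O, M) = M*(-2 - M) (d(O, M) = M*(M + (-2 - 2*M)) = M*(-2 - M))
(d(-3, N(5)) + S(0, 6))**2 = ((-4*5)*(-2 - (-4)*5) + 0)**2 = (-20*(-2 - 1*(-20)) + 0)**2 = (-20*(-2 + 20) + 0)**2 = (-20*18 + 0)**2 = (-360 + 0)**2 = (-360)**2 = 129600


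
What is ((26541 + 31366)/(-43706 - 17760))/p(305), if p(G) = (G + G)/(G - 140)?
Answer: -1910931/7498852 ≈ -0.25483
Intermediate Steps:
p(G) = 2*G/(-140 + G) (p(G) = (2*G)/(-140 + G) = 2*G/(-140 + G))
((26541 + 31366)/(-43706 - 17760))/p(305) = ((26541 + 31366)/(-43706 - 17760))/((2*305/(-140 + 305))) = (57907/(-61466))/((2*305/165)) = (57907*(-1/61466))/((2*305*(1/165))) = -57907/(61466*122/33) = -57907/61466*33/122 = -1910931/7498852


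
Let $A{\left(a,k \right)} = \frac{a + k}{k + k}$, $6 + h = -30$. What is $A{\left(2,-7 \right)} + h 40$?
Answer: $- \frac{20155}{14} \approx -1439.6$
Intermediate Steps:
$h = -36$ ($h = -6 - 30 = -36$)
$A{\left(a,k \right)} = \frac{a + k}{2 k}$
$A{\left(2,-7 \right)} + h 40 = \frac{2 - 7}{2 \left(-7\right)} - 1440 = \frac{1}{2} \left(- \frac{1}{7}\right) \left(-5\right) - 1440 = \frac{5}{14} - 1440 = - \frac{20155}{14}$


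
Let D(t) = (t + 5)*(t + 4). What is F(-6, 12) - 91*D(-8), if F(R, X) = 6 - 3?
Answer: -1089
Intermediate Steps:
F(R, X) = 3
D(t) = (4 + t)*(5 + t) (D(t) = (5 + t)*(4 + t) = (4 + t)*(5 + t))
F(-6, 12) - 91*D(-8) = 3 - 91*(20 + (-8)² + 9*(-8)) = 3 - 91*(20 + 64 - 72) = 3 - 91*12 = 3 - 1092 = -1089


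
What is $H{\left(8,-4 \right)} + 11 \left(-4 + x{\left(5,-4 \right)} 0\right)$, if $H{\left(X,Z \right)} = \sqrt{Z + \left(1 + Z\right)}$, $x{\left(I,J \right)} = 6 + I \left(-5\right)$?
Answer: $-44 + i \sqrt{7} \approx -44.0 + 2.6458 i$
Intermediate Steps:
$x{\left(I,J \right)} = 6 - 5 I$
$H{\left(X,Z \right)} = \sqrt{1 + 2 Z}$
$H{\left(8,-4 \right)} + 11 \left(-4 + x{\left(5,-4 \right)} 0\right) = \sqrt{1 + 2 \left(-4\right)} + 11 \left(-4 + \left(6 - 25\right) 0\right) = \sqrt{1 - 8} + 11 \left(-4 + \left(6 - 25\right) 0\right) = \sqrt{-7} + 11 \left(-4 - 0\right) = i \sqrt{7} + 11 \left(-4 + 0\right) = i \sqrt{7} + 11 \left(-4\right) = i \sqrt{7} - 44 = -44 + i \sqrt{7}$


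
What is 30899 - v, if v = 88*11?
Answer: 29931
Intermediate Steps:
v = 968
30899 - v = 30899 - 1*968 = 30899 - 968 = 29931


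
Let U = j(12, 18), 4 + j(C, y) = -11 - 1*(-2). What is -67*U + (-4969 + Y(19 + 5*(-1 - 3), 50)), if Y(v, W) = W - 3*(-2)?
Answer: -4042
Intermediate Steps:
j(C, y) = -13 (j(C, y) = -4 + (-11 - 1*(-2)) = -4 + (-11 + 2) = -4 - 9 = -13)
Y(v, W) = 6 + W (Y(v, W) = W + 6 = 6 + W)
U = -13
-67*U + (-4969 + Y(19 + 5*(-1 - 3), 50)) = -67*(-13) + (-4969 + (6 + 50)) = 871 + (-4969 + 56) = 871 - 4913 = -4042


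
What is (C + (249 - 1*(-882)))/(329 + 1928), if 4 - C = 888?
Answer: 247/2257 ≈ 0.10944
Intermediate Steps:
C = -884 (C = 4 - 1*888 = 4 - 888 = -884)
(C + (249 - 1*(-882)))/(329 + 1928) = (-884 + (249 - 1*(-882)))/(329 + 1928) = (-884 + (249 + 882))/2257 = (-884 + 1131)*(1/2257) = 247*(1/2257) = 247/2257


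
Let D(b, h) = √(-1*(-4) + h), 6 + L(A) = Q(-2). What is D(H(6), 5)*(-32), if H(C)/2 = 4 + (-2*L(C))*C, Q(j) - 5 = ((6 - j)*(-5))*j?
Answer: -96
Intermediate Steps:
Q(j) = 5 + j*(-30 + 5*j) (Q(j) = 5 + ((6 - j)*(-5))*j = 5 + (-30 + 5*j)*j = 5 + j*(-30 + 5*j))
L(A) = 79 (L(A) = -6 + (5 - 30*(-2) + 5*(-2)²) = -6 + (5 + 60 + 5*4) = -6 + (5 + 60 + 20) = -6 + 85 = 79)
H(C) = 8 - 316*C (H(C) = 2*(4 + (-2*79)*C) = 2*(4 - 158*C) = 8 - 316*C)
D(b, h) = √(4 + h)
D(H(6), 5)*(-32) = √(4 + 5)*(-32) = √9*(-32) = 3*(-32) = -96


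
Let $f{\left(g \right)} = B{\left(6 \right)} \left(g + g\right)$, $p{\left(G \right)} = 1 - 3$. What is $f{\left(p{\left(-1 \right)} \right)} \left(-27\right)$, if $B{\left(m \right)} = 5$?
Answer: $540$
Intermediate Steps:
$p{\left(G \right)} = -2$ ($p{\left(G \right)} = 1 - 3 = -2$)
$f{\left(g \right)} = 10 g$ ($f{\left(g \right)} = 5 \left(g + g\right) = 5 \cdot 2 g = 10 g$)
$f{\left(p{\left(-1 \right)} \right)} \left(-27\right) = 10 \left(-2\right) \left(-27\right) = \left(-20\right) \left(-27\right) = 540$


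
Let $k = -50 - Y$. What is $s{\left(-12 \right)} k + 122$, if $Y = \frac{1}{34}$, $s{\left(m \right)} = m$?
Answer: $\frac{12280}{17} \approx 722.35$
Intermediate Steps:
$Y = \frac{1}{34} \approx 0.029412$
$k = - \frac{1701}{34}$ ($k = -50 - \frac{1}{34} = - \frac{1701}{34} \approx -50.029$)
$s{\left(-12 \right)} k + 122 = \left(-12\right) \left(- \frac{1701}{34}\right) + 122 = \frac{10206}{17} + 122 = \frac{12280}{17}$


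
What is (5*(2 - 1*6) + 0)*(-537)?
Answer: 10740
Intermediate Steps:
(5*(2 - 1*6) + 0)*(-537) = (5*(2 - 6) + 0)*(-537) = (5*(-4) + 0)*(-537) = (-20 + 0)*(-537) = -20*(-537) = 10740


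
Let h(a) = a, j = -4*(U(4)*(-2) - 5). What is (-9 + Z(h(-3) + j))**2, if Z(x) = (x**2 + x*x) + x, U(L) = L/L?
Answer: 1602756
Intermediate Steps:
U(L) = 1
j = 28 (j = -4*(1*(-2) - 5) = -4*(-2 - 5) = -4*(-7) = 28)
Z(x) = x + 2*x**2 (Z(x) = (x**2 + x**2) + x = 2*x**2 + x = x + 2*x**2)
(-9 + Z(h(-3) + j))**2 = (-9 + (-3 + 28)*(1 + 2*(-3 + 28)))**2 = (-9 + 25*(1 + 2*25))**2 = (-9 + 25*(1 + 50))**2 = (-9 + 25*51)**2 = (-9 + 1275)**2 = 1266**2 = 1602756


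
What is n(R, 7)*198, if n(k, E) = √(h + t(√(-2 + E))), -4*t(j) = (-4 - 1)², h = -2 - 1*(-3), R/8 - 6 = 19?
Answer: 99*I*√21 ≈ 453.67*I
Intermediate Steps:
R = 200 (R = 48 + 8*19 = 48 + 152 = 200)
h = 1 (h = -2 + 3 = 1)
t(j) = -25/4 (t(j) = -(-4 - 1)²/4 = -¼*(-5)² = -¼*25 = -25/4)
n(k, E) = I*√21/2 (n(k, E) = √(1 - 25/4) = √(-21/4) = I*√21/2)
n(R, 7)*198 = (I*√21/2)*198 = 99*I*√21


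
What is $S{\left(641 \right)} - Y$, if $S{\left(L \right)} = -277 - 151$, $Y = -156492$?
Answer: $156064$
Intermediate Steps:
$S{\left(L \right)} = -428$
$S{\left(641 \right)} - Y = -428 - -156492 = -428 + 156492 = 156064$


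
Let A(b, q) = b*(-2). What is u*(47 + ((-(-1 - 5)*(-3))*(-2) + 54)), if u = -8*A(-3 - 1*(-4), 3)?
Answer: 2192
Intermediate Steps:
A(b, q) = -2*b
u = 16 (u = -(-16)*(-3 - 1*(-4)) = -(-16)*(-3 + 4) = -(-16) = -8*(-2) = 16)
u*(47 + ((-(-1 - 5)*(-3))*(-2) + 54)) = 16*(47 + ((-(-1 - 5)*(-3))*(-2) + 54)) = 16*(47 + ((-1*(-6)*(-3))*(-2) + 54)) = 16*(47 + ((6*(-3))*(-2) + 54)) = 16*(47 + (-18*(-2) + 54)) = 16*(47 + (36 + 54)) = 16*(47 + 90) = 16*137 = 2192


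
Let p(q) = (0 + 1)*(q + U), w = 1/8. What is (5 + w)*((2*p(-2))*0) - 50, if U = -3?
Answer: -50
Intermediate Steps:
w = ⅛ ≈ 0.12500
p(q) = -3 + q (p(q) = (0 + 1)*(q - 3) = 1*(-3 + q) = -3 + q)
(5 + w)*((2*p(-2))*0) - 50 = (5 + ⅛)*((2*(-3 - 2))*0) - 50 = 41*((2*(-5))*0)/8 - 50 = 41*(-10*0)/8 - 50 = (41/8)*0 - 50 = 0 - 50 = -50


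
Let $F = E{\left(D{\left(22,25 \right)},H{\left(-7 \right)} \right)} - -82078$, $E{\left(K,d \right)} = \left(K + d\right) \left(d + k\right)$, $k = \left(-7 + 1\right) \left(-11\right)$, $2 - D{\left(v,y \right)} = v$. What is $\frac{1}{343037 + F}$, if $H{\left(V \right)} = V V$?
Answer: $\frac{1}{428450} \approx 2.334 \cdot 10^{-6}$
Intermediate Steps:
$D{\left(v,y \right)} = 2 - v$
$H{\left(V \right)} = V^{2}$
$k = 66$ ($k = \left(-6\right) \left(-11\right) = 66$)
$E{\left(K,d \right)} = \left(66 + d\right) \left(K + d\right)$ ($E{\left(K,d \right)} = \left(K + d\right) \left(d + 66\right) = \left(K + d\right) \left(66 + d\right) = \left(66 + d\right) \left(K + d\right)$)
$F = 85413$ ($F = \left(\left(\left(-7\right)^{2}\right)^{2} + 66 \left(2 - 22\right) + 66 \left(-7\right)^{2} + \left(2 - 22\right) \left(-7\right)^{2}\right) - -82078 = \left(49^{2} + 66 \left(2 - 22\right) + 66 \cdot 49 + \left(2 - 22\right) 49\right) + 82078 = \left(2401 + 66 \left(-20\right) + 3234 - 980\right) + 82078 = \left(2401 - 1320 + 3234 - 980\right) + 82078 = 3335 + 82078 = 85413$)
$\frac{1}{343037 + F} = \frac{1}{343037 + 85413} = \frac{1}{428450}$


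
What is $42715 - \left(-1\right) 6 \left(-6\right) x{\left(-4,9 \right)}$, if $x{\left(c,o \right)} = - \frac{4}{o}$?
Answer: $42731$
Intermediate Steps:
$42715 - \left(-1\right) 6 \left(-6\right) x{\left(-4,9 \right)} = 42715 - \left(-1\right) 6 \left(-6\right) \left(- \frac{4}{9}\right) = 42715 - \left(-6\right) \left(-6\right) \left(\left(-4\right) \frac{1}{9}\right) = 42715 - 36 \left(- \frac{4}{9}\right) = 42715 - -16 = 42715 + 16 = 42731$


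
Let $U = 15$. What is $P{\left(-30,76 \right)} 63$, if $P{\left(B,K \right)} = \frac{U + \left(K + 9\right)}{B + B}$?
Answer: $-105$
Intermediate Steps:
$P{\left(B,K \right)} = \frac{24 + K}{2 B}$ ($P{\left(B,K \right)} = \frac{15 + \left(K + 9\right)}{B + B} = \frac{15 + \left(9 + K\right)}{2 B} = \left(24 + K\right) \frac{1}{2 B} = \frac{24 + K}{2 B}$)
$P{\left(-30,76 \right)} 63 = \frac{24 + 76}{2 \left(-30\right)} 63 = \frac{1}{2} \left(- \frac{1}{30}\right) 100 \cdot 63 = \left(- \frac{5}{3}\right) 63 = -105$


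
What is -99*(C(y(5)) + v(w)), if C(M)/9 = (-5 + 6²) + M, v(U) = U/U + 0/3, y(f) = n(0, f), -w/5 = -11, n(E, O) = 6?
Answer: -33066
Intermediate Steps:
w = 55 (w = -5*(-11) = 55)
y(f) = 6
v(U) = 1 (v(U) = 1 + 0*(⅓) = 1 + 0 = 1)
C(M) = 279 + 9*M (C(M) = 9*((-5 + 6²) + M) = 9*((-5 + 36) + M) = 9*(31 + M) = 279 + 9*M)
-99*(C(y(5)) + v(w)) = -99*((279 + 9*6) + 1) = -99*((279 + 54) + 1) = -99*(333 + 1) = -99*334 = -33066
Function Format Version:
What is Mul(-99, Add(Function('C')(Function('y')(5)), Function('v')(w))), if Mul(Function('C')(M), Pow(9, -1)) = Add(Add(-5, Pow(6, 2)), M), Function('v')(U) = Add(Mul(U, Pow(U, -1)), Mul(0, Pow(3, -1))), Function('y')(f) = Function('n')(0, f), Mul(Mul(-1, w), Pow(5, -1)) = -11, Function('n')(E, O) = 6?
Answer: -33066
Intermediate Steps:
w = 55 (w = Mul(-5, -11) = 55)
Function('y')(f) = 6
Function('v')(U) = 1 (Function('v')(U) = Add(1, Mul(0, Rational(1, 3))) = Add(1, 0) = 1)
Function('C')(M) = Add(279, Mul(9, M)) (Function('C')(M) = Mul(9, Add(Add(-5, Pow(6, 2)), M)) = Mul(9, Add(Add(-5, 36), M)) = Mul(9, Add(31, M)) = Add(279, Mul(9, M)))
Mul(-99, Add(Function('C')(Function('y')(5)), Function('v')(w))) = Mul(-99, Add(Add(279, Mul(9, 6)), 1)) = Mul(-99, Add(Add(279, 54), 1)) = Mul(-99, Add(333, 1)) = Mul(-99, 334) = -33066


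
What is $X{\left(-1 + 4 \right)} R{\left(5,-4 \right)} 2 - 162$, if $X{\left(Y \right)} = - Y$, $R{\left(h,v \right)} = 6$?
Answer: $-198$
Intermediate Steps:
$X{\left(-1 + 4 \right)} R{\left(5,-4 \right)} 2 - 162 = - (-1 + 4) 6 \cdot 2 - 162 = \left(-1\right) 3 \cdot 6 \cdot 2 - 162 = \left(-3\right) 6 \cdot 2 - 162 = \left(-18\right) 2 - 162 = -36 - 162 = -198$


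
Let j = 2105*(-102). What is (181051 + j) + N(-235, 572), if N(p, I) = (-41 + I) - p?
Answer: -32893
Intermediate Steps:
j = -214710
N(p, I) = -41 + I - p
(181051 + j) + N(-235, 572) = (181051 - 214710) + (-41 + 572 - 1*(-235)) = -33659 + (-41 + 572 + 235) = -33659 + 766 = -32893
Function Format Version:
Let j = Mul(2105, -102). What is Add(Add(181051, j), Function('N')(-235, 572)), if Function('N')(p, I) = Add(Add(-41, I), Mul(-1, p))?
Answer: -32893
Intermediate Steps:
j = -214710
Function('N')(p, I) = Add(-41, I, Mul(-1, p))
Add(Add(181051, j), Function('N')(-235, 572)) = Add(Add(181051, -214710), Add(-41, 572, Mul(-1, -235))) = Add(-33659, Add(-41, 572, 235)) = Add(-33659, 766) = -32893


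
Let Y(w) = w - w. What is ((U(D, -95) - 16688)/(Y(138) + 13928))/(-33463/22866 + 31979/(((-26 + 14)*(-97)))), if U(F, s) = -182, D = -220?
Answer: -3118141145/66958945309 ≈ -0.046568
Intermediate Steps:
Y(w) = 0
((U(D, -95) - 16688)/(Y(138) + 13928))/(-33463/22866 + 31979/(((-26 + 14)*(-97)))) = ((-182 - 16688)/(0 + 13928))/(-33463/22866 + 31979/(((-26 + 14)*(-97)))) = (-16870/13928)/(-33463*1/22866 + 31979/((-12*(-97)))) = (-16870*1/13928)/(-33463/22866 + 31979/1164) = -8435/(6964*(-33463/22866 + 31979*(1/1164))) = -8435/(6964*(-33463/22866 + 31979/1164)) = -8435/(6964*38460049/1478668) = -8435/6964*1478668/38460049 = -3118141145/66958945309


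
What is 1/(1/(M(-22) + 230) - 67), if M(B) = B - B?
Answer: -230/15409 ≈ -0.014926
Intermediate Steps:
M(B) = 0
1/(1/(M(-22) + 230) - 67) = 1/(1/(0 + 230) - 67) = 1/(1/230 - 67) = 1/(-15409/230) = -230/15409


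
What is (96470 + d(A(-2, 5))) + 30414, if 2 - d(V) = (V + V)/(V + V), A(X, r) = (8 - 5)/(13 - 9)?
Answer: 126885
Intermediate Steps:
A(X, r) = ¾ (A(X, r) = 3/4 = 3*(¼) = ¾)
d(V) = 1 (d(V) = 2 - (V + V)/(V + V) = 2 - 2*V/(2*V) = 2 - 2*V*1/(2*V) = 2 - 1*1 = 2 - 1 = 1)
(96470 + d(A(-2, 5))) + 30414 = (96470 + 1) + 30414 = 96471 + 30414 = 126885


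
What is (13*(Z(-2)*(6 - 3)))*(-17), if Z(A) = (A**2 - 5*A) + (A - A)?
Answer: -9282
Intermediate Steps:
Z(A) = A**2 - 5*A (Z(A) = (A**2 - 5*A) + 0 = A**2 - 5*A)
(13*(Z(-2)*(6 - 3)))*(-17) = (13*((-2*(-5 - 2))*(6 - 3)))*(-17) = (13*(-2*(-7)*3))*(-17) = (13*(14*3))*(-17) = (13*42)*(-17) = 546*(-17) = -9282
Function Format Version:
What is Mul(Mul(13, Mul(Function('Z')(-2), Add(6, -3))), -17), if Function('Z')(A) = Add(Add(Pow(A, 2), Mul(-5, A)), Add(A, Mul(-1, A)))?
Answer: -9282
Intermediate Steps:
Function('Z')(A) = Add(Pow(A, 2), Mul(-5, A)) (Function('Z')(A) = Add(Add(Pow(A, 2), Mul(-5, A)), 0) = Add(Pow(A, 2), Mul(-5, A)))
Mul(Mul(13, Mul(Function('Z')(-2), Add(6, -3))), -17) = Mul(Mul(13, Mul(Mul(-2, Add(-5, -2)), Add(6, -3))), -17) = Mul(Mul(13, Mul(Mul(-2, -7), 3)), -17) = Mul(Mul(13, Mul(14, 3)), -17) = Mul(Mul(13, 42), -17) = Mul(546, -17) = -9282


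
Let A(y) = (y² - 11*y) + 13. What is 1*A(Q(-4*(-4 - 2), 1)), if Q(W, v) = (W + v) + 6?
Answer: 633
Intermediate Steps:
Q(W, v) = 6 + W + v
A(y) = 13 + y² - 11*y
1*A(Q(-4*(-4 - 2), 1)) = 1*(13 + (6 - 4*(-4 - 2) + 1)² - 11*(6 - 4*(-4 - 2) + 1)) = 1*(13 + (6 - 4*(-6) + 1)² - 11*(6 - 4*(-6) + 1)) = 1*(13 + (6 + 24 + 1)² - 11*(6 + 24 + 1)) = 1*(13 + 31² - 11*31) = 1*(13 + 961 - 341) = 1*633 = 633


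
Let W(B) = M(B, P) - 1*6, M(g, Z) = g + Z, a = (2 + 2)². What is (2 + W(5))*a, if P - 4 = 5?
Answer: 160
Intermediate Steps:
P = 9 (P = 4 + 5 = 9)
a = 16 (a = 4² = 16)
M(g, Z) = Z + g
W(B) = 3 + B (W(B) = (9 + B) - 1*6 = (9 + B) - 6 = 3 + B)
(2 + W(5))*a = (2 + (3 + 5))*16 = (2 + 8)*16 = 10*16 = 160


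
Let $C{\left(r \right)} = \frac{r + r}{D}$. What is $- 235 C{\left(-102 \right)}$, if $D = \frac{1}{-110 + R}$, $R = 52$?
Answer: $-2780520$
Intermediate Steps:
$D = - \frac{1}{58}$ ($D = \frac{1}{-110 + 52} = \frac{1}{-58} = - \frac{1}{58} \approx -0.017241$)
$C{\left(r \right)} = - 116 r$ ($C{\left(r \right)} = \frac{r + r}{- \frac{1}{58}} = 2 r \left(-58\right) = - 116 r$)
$- 235 C{\left(-102 \right)} = - 235 \left(\left(-116\right) \left(-102\right)\right) = \left(-235\right) 11832 = -2780520$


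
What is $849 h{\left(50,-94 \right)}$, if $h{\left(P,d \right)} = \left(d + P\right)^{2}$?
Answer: $1643664$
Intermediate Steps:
$h{\left(P,d \right)} = \left(P + d\right)^{2}$
$849 h{\left(50,-94 \right)} = 849 \left(50 - 94\right)^{2} = 849 \left(-44\right)^{2} = 849 \cdot 1936 = 1643664$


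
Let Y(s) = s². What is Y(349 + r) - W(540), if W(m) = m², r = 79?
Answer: -108416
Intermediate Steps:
Y(349 + r) - W(540) = (349 + 79)² - 1*540² = 428² - 1*291600 = 183184 - 291600 = -108416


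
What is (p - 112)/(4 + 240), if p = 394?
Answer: 141/122 ≈ 1.1557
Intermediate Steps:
(p - 112)/(4 + 240) = (394 - 112)/(4 + 240) = 282/244 = 282*(1/244) = 141/122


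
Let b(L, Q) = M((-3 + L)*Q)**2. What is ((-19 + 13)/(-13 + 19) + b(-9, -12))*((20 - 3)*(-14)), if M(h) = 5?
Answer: -5712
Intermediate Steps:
b(L, Q) = 25 (b(L, Q) = 5**2 = 25)
((-19 + 13)/(-13 + 19) + b(-9, -12))*((20 - 3)*(-14)) = ((-19 + 13)/(-13 + 19) + 25)*((20 - 3)*(-14)) = (-6/6 + 25)*(17*(-14)) = (-6*1/6 + 25)*(-238) = (-1 + 25)*(-238) = 24*(-238) = -5712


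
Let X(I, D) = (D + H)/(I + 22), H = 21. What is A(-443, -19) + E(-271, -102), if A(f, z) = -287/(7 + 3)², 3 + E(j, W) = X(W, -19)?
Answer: -1179/200 ≈ -5.8950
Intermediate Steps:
X(I, D) = (21 + D)/(22 + I) (X(I, D) = (D + 21)/(I + 22) = (21 + D)/(22 + I))
E(j, W) = -3 + 2/(22 + W) (E(j, W) = -3 + (21 - 19)/(22 + W) = -3 + 2/(22 + W))
A(f, z) = -287/100 (A(f, z) = -287/(10²) = -287/100)
A(-443, -19) + E(-271, -102) = -287/100 + (-64 - 3*(-102))/(22 - 102) = -287/100 + (-64 + 306)/(-80) = -287/100 - 1/80*242 = -287/100 - 121/40 = -1179/200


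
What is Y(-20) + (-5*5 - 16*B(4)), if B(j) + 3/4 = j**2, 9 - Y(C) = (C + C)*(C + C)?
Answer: -1860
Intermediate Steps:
Y(C) = 9 - 4*C**2 (Y(C) = 9 - (C + C)*(C + C) = 9 - 2*C*2*C = 9 - 4*C**2)
B(j) = -3/4 + j**2
Y(-20) + (-5*5 - 16*B(4)) = (9 - 4*(-20)**2) + (-5*5 - 16*(-3/4 + 4**2)) = (9 - 4*400) + (-25 - 16*(-3/4 + 16)) = (9 - 1600) + (-25 - 16*61/4) = -1591 + (-25 - 244) = -1591 - 269 = -1860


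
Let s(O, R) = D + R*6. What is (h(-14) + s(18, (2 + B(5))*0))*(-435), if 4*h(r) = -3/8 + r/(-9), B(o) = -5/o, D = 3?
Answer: -137605/96 ≈ -1433.4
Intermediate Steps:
h(r) = -3/32 - r/36 (h(r) = (-3/8 + r/(-9))/4 = (-3*⅛ + r*(-⅑))/4 = (-3/8 - r/9)/4 = -3/32 - r/36)
s(O, R) = 3 + 6*R (s(O, R) = 3 + R*6 = 3 + 6*R)
(h(-14) + s(18, (2 + B(5))*0))*(-435) = ((-3/32 - 1/36*(-14)) + (3 + 6*((2 - 5/5)*0)))*(-435) = ((-3/32 + 7/18) + (3 + 6*((2 - 5*⅕)*0)))*(-435) = (85/288 + (3 + 6*((2 - 1)*0)))*(-435) = (85/288 + (3 + 6*(1*0)))*(-435) = (85/288 + (3 + 6*0))*(-435) = (85/288 + (3 + 0))*(-435) = (85/288 + 3)*(-435) = (949/288)*(-435) = -137605/96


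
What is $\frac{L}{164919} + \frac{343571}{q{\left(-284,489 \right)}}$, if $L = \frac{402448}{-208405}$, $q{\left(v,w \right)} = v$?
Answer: $- \frac{11808516211315577}{9761064151380} \approx -1209.8$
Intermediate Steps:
$L = - \frac{402448}{208405}$ ($L = 402448 \left(- \frac{1}{208405}\right) = - \frac{402448}{208405} \approx -1.9311$)
$\frac{L}{164919} + \frac{343571}{q{\left(-284,489 \right)}} = - \frac{402448}{208405 \cdot 164919} + \frac{343571}{-284} = \left(- \frac{402448}{208405}\right) \frac{1}{164919} + 343571 \left(- \frac{1}{284}\right) = - \frac{402448}{34369944195} - \frac{343571}{284} = - \frac{11808516211315577}{9761064151380}$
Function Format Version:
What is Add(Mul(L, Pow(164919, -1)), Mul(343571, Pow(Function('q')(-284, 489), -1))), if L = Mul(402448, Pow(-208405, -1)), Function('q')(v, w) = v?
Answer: Rational(-11808516211315577, 9761064151380) ≈ -1209.8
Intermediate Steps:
L = Rational(-402448, 208405) (L = Mul(402448, Rational(-1, 208405)) = Rational(-402448, 208405) ≈ -1.9311)
Add(Mul(L, Pow(164919, -1)), Mul(343571, Pow(Function('q')(-284, 489), -1))) = Add(Mul(Rational(-402448, 208405), Pow(164919, -1)), Mul(343571, Pow(-284, -1))) = Add(Mul(Rational(-402448, 208405), Rational(1, 164919)), Mul(343571, Rational(-1, 284))) = Add(Rational(-402448, 34369944195), Rational(-343571, 284)) = Rational(-11808516211315577, 9761064151380)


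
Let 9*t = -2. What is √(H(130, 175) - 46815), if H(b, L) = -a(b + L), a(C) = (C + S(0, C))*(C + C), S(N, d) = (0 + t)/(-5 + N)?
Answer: I*√2096029/3 ≈ 482.59*I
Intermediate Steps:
t = -2/9 (t = (⅑)*(-2) = -2/9 ≈ -0.22222)
S(N, d) = -2/(9*(-5 + N)) (S(N, d) = (0 - 2/9)/(-5 + N) = -2/(9*(-5 + N)))
a(C) = 2*C*(2/45 + C) (a(C) = (C - 2/(-45 + 9*0))*(C + C) = (C - 2/(-45 + 0))*(2*C) = (C - 2/(-45))*(2*C) = (C - 2*(-1/45))*(2*C) = (C + 2/45)*(2*C) = (2/45 + C)*(2*C) = 2*C*(2/45 + C))
H(b, L) = -2*(L + b)*(2 + 45*L + 45*b)/45 (H(b, L) = -2*(b + L)*(2 + 45*(b + L))/45 = -2*(L + b)*(2 + 45*(L + b))/45 = -2*(L + b)*(2 + (45*L + 45*b))/45 = -2*(L + b)*(2 + 45*L + 45*b)/45)
√(H(130, 175) - 46815) = √(-2*(175 + 130)*(2 + 45*175 + 45*130)/45 - 46815) = √(-2/45*305*(2 + 7875 + 5850) - 46815) = √(-2/45*305*13727 - 46815) = √(-1674694/9 - 46815) = √(-2096029/9) = I*√2096029/3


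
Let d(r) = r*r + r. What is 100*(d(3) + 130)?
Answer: 14200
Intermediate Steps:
d(r) = r + r² (d(r) = r² + r = r + r²)
100*(d(3) + 130) = 100*(3*(1 + 3) + 130) = 100*(3*4 + 130) = 100*(12 + 130) = 100*142 = 14200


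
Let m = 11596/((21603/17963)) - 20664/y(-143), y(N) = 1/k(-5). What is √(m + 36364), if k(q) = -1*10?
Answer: 2*√29476830979770/21603 ≈ 502.64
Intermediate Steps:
k(q) = -10
y(N) = -⅒ (y(N) = 1/(-10) = -⅒)
m = 4672342868/21603 (m = 11596/((21603/17963)) - 20664/(-⅒) = 11596/((21603*(1/17963))) - 20664*(-10) = 11596/(21603/17963) + 206640 = 11596*(17963/21603) + 206640 = 208298948/21603 + 206640 = 4672342868/21603 ≈ 2.1628e+5)
√(m + 36364) = √(4672342868/21603 + 36364) = √(5457914360/21603) = 2*√29476830979770/21603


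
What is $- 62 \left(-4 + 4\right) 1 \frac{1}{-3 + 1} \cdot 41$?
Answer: $0$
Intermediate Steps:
$- 62 \left(-4 + 4\right) 1 \frac{1}{-3 + 1} \cdot 41 = - 62 \cdot 0 \cdot 1 \frac{1}{-2} \cdot 41 = - 62 \cdot 0 \cdot 1 \left(- \frac{1}{2}\right) 41 = - 62 \cdot 0 \left(- \frac{1}{2}\right) 41 = \left(-62\right) 0 \cdot 41 = 0 \cdot 41 = 0$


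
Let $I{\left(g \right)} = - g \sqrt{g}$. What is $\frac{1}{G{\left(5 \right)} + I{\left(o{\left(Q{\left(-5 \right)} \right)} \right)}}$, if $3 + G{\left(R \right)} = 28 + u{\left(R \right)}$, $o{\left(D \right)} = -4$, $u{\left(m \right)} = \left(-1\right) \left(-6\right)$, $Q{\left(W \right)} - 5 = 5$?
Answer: $\frac{31}{1025} - \frac{8 i}{1025} \approx 0.030244 - 0.0078049 i$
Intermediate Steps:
$Q{\left(W \right)} = 10$ ($Q{\left(W \right)} = 5 + 5 = 10$)
$u{\left(m \right)} = 6$
$I{\left(g \right)} = - g^{\frac{3}{2}}$
$G{\left(R \right)} = 31$ ($G{\left(R \right)} = -3 + \left(28 + 6\right) = -3 + 34 = 31$)
$\frac{1}{G{\left(5 \right)} + I{\left(o{\left(Q{\left(-5 \right)} \right)} \right)}} = \frac{1}{31 - \left(-4\right)^{\frac{3}{2}}} = \frac{1}{31 - - 8 i} = \frac{1}{31 + 8 i} = \frac{31 - 8 i}{1025}$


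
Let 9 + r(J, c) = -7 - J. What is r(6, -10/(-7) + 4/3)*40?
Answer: -880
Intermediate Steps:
r(J, c) = -16 - J (r(J, c) = -9 + (-7 - J) = -16 - J)
r(6, -10/(-7) + 4/3)*40 = (-16 - 1*6)*40 = (-16 - 6)*40 = -22*40 = -880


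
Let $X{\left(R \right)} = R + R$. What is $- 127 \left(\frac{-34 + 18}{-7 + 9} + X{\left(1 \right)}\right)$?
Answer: $762$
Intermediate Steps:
$X{\left(R \right)} = 2 R$
$- 127 \left(\frac{-34 + 18}{-7 + 9} + X{\left(1 \right)}\right) = - 127 \left(\frac{-34 + 18}{-7 + 9} + 2 \cdot 1\right) = - 127 \left(- \frac{16}{2} + 2\right) = - 127 \left(\left(-16\right) \frac{1}{2} + 2\right) = - 127 \left(-8 + 2\right) = \left(-127\right) \left(-6\right) = 762$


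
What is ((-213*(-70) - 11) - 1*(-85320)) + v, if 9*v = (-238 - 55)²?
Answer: 987820/9 ≈ 1.0976e+5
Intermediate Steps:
v = 85849/9 (v = (-238 - 55)²/9 = (⅑)*(-293)² = (⅑)*85849 = 85849/9 ≈ 9538.8)
((-213*(-70) - 11) - 1*(-85320)) + v = ((-213*(-70) - 11) - 1*(-85320)) + 85849/9 = ((14910 - 11) + 85320) + 85849/9 = (14899 + 85320) + 85849/9 = 100219 + 85849/9 = 987820/9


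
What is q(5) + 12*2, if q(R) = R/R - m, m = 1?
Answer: 24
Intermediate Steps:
q(R) = 0 (q(R) = R/R - 1*1 = 1 - 1 = 0)
q(5) + 12*2 = 0 + 12*2 = 0 + 24 = 24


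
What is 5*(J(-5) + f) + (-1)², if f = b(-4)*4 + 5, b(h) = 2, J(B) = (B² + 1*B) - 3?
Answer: 151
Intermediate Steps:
J(B) = -3 + B + B² (J(B) = (B² + B) - 3 = (B + B²) - 3 = -3 + B + B²)
f = 13 (f = 2*4 + 5 = 8 + 5 = 13)
5*(J(-5) + f) + (-1)² = 5*((-3 - 5 + (-5)²) + 13) + (-1)² = 5*((-3 - 5 + 25) + 13) + 1 = 5*(17 + 13) + 1 = 5*30 + 1 = 150 + 1 = 151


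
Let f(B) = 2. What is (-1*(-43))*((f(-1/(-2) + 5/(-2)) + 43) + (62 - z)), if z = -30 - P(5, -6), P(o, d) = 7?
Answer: 6192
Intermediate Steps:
z = -37 (z = -30 - 1*7 = -30 - 7 = -37)
(-1*(-43))*((f(-1/(-2) + 5/(-2)) + 43) + (62 - z)) = (-1*(-43))*((2 + 43) + (62 - 1*(-37))) = 43*(45 + (62 + 37)) = 43*(45 + 99) = 43*144 = 6192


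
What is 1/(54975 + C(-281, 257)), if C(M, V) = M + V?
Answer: 1/54951 ≈ 1.8198e-5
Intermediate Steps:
1/(54975 + C(-281, 257)) = 1/(54975 + (-281 + 257)) = 1/(54975 - 24) = 1/54951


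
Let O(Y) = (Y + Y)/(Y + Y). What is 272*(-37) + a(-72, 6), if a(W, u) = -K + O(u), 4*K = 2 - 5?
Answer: -40249/4 ≈ -10062.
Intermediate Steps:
O(Y) = 1 (O(Y) = (2*Y)/((2*Y)) = (2*Y)*(1/(2*Y)) = 1)
K = -¾ (K = (2 - 5)/4 = (¼)*(-3) = -¾ ≈ -0.75000)
a(W, u) = 7/4 (a(W, u) = -1*(-¾) + 1 = ¾ + 1 = 7/4)
272*(-37) + a(-72, 6) = 272*(-37) + 7/4 = -10064 + 7/4 = -40249/4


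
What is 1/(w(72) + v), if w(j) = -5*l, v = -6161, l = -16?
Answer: -1/6081 ≈ -0.00016445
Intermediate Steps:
w(j) = 80 (w(j) = -5*(-16) = 80)
1/(w(72) + v) = 1/(80 - 6161) = 1/(-6081) = -1/6081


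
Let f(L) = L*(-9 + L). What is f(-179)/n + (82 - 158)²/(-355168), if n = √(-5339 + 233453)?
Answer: -361/22198 + 16826*√25346/38019 ≈ 70.443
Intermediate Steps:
n = 3*√25346 (n = √228114 = 3*√25346 ≈ 477.61)
f(-179)/n + (82 - 158)²/(-355168) = (-179*(-9 - 179))/((3*√25346)) + (82 - 158)²/(-355168) = (-179*(-188))*(√25346/76038) + (-76)²*(-1/355168) = 33652*(√25346/76038) + 5776*(-1/355168) = 16826*√25346/38019 - 361/22198 = -361/22198 + 16826*√25346/38019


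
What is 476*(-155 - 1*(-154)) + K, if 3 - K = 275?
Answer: -748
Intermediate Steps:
K = -272 (K = 3 - 1*275 = 3 - 275 = -272)
476*(-155 - 1*(-154)) + K = 476*(-155 - 1*(-154)) - 272 = 476*(-155 + 154) - 272 = 476*(-1) - 272 = -476 - 272 = -748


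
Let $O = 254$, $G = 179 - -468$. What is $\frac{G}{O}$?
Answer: $\frac{647}{254} \approx 2.5472$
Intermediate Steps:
$G = 647$ ($G = 179 + 468 = 647$)
$\frac{G}{O} = \frac{647}{254}$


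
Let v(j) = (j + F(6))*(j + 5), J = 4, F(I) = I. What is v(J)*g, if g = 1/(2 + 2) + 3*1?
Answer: 585/2 ≈ 292.50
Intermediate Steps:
g = 13/4 (g = 1/4 + 3 = ¼ + 3 = 13/4 ≈ 3.2500)
v(j) = (5 + j)*(6 + j) (v(j) = (j + 6)*(j + 5) = (6 + j)*(5 + j) = (5 + j)*(6 + j))
v(J)*g = (30 + 4² + 11*4)*(13/4) = (30 + 16 + 44)*(13/4) = 90*(13/4) = 585/2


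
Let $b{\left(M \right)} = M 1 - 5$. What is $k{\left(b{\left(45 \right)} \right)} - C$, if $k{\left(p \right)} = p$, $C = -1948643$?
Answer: $1948683$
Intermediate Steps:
$b{\left(M \right)} = -5 + M$ ($b{\left(M \right)} = M - 5 = -5 + M$)
$k{\left(b{\left(45 \right)} \right)} - C = \left(-5 + 45\right) - -1948643 = 40 + 1948643 = 1948683$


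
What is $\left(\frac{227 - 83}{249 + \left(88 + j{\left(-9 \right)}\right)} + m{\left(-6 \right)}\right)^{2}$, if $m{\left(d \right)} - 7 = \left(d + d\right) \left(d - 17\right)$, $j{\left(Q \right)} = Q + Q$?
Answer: $\frac{8175957241}{101761} \approx 80345.0$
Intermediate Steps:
$j{\left(Q \right)} = 2 Q$
$m{\left(d \right)} = 7 + 2 d \left(-17 + d\right)$ ($m{\left(d \right)} = 7 + \left(d + d\right) \left(d - 17\right) = 7 + 2 d \left(-17 + d\right)$)
$\left(\frac{227 - 83}{249 + \left(88 + j{\left(-9 \right)}\right)} + m{\left(-6 \right)}\right)^{2} = \left(\frac{227 - 83}{249 + \left(88 + 2 \left(-9\right)\right)} + \left(7 - -204 + 2 \left(-6\right)^{2}\right)\right)^{2} = \left(\frac{144}{249 + \left(88 - 18\right)} + \left(7 + 204 + 2 \cdot 36\right)\right)^{2} = \left(\frac{144}{249 + 70} + \left(7 + 204 + 72\right)\right)^{2} = \left(\frac{144}{319} + 283\right)^{2} = \left(\frac{90421}{319}\right)^{2} = \frac{8175957241}{101761}$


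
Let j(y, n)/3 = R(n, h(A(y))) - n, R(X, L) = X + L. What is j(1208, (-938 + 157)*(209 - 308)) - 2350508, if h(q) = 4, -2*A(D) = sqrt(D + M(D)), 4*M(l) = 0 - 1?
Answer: -2350496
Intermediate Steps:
M(l) = -1/4 (M(l) = (0 - 1)/4 = (1/4)*(-1) = -1/4)
A(D) = -sqrt(-1/4 + D)/2 (A(D) = -sqrt(D - 1/4)/2 = -sqrt(-1/4 + D)/2)
R(X, L) = L + X
j(y, n) = 12 (j(y, n) = 3*((4 + n) - n) = 3*4 = 12)
j(1208, (-938 + 157)*(209 - 308)) - 2350508 = 12 - 2350508 = -2350496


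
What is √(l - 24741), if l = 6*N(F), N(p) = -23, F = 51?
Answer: I*√24879 ≈ 157.73*I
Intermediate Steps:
l = -138 (l = 6*(-23) = -138)
√(l - 24741) = √(-138 - 24741) = √(-24879) = I*√24879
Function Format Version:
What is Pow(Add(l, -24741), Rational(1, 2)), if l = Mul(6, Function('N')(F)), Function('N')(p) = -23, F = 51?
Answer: Mul(I, Pow(24879, Rational(1, 2))) ≈ Mul(157.73, I)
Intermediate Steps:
l = -138 (l = Mul(6, -23) = -138)
Pow(Add(l, -24741), Rational(1, 2)) = Pow(Add(-138, -24741), Rational(1, 2)) = Pow(-24879, Rational(1, 2)) = Mul(I, Pow(24879, Rational(1, 2)))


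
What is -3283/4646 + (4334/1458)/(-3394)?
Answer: -2033237960/2873813499 ≈ -0.70751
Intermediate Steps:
-3283/4646 + (4334/1458)/(-3394) = -3283*1/4646 + (4334*(1/1458))*(-1/3394) = -3283/4646 + (2167/729)*(-1/3394) = -3283/4646 - 2167/2474226 = -2033237960/2873813499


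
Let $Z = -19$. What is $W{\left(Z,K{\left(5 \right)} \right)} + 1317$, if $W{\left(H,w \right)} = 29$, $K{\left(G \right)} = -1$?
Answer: $1346$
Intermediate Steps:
$W{\left(Z,K{\left(5 \right)} \right)} + 1317 = 29 + 1317 = 1346$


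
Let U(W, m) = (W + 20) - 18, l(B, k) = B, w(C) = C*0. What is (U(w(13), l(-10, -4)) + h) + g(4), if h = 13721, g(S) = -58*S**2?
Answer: 12795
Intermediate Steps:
w(C) = 0
U(W, m) = 2 + W (U(W, m) = (20 + W) - 18 = 2 + W)
(U(w(13), l(-10, -4)) + h) + g(4) = ((2 + 0) + 13721) - 58*4**2 = (2 + 13721) - 58*16 = 13723 - 928 = 12795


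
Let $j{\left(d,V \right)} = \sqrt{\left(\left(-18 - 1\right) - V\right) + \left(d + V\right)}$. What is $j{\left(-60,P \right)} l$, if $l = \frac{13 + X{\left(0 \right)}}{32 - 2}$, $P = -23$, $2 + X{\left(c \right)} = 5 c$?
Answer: $\frac{11 i \sqrt{79}}{30} \approx 3.259 i$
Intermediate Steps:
$X{\left(c \right)} = -2 + 5 c$
$l = \frac{11}{30}$ ($l = \frac{13 + \left(-2 + 5 \cdot 0\right)}{32 - 2} = \frac{13 + \left(-2 + 0\right)}{30} = \left(13 - 2\right) \frac{1}{30} = 11 \cdot \frac{1}{30} = \frac{11}{30} \approx 0.36667$)
$j{\left(d,V \right)} = \sqrt{-19 + d}$ ($j{\left(d,V \right)} = \sqrt{\left(\left(-18 - 1\right) - V\right) + \left(V + d\right)} = \sqrt{\left(-19 - V\right) + \left(V + d\right)} = \sqrt{-19 + d}$)
$j{\left(-60,P \right)} l = \sqrt{-19 - 60} \cdot \frac{11}{30} = \sqrt{-79} \cdot \frac{11}{30} = i \sqrt{79} \cdot \frac{11}{30} = \frac{11 i \sqrt{79}}{30}$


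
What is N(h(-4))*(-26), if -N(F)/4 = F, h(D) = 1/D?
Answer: -26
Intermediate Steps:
N(F) = -4*F
N(h(-4))*(-26) = -4/(-4)*(-26) = -4*(-¼)*(-26) = 1*(-26) = -26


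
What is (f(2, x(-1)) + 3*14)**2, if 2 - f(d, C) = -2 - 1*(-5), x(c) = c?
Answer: 1681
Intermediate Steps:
f(d, C) = -1 (f(d, C) = 2 - (-2 - 1*(-5)) = 2 - (-2 + 5) = 2 - 1*3 = 2 - 3 = -1)
(f(2, x(-1)) + 3*14)**2 = (-1 + 3*14)**2 = (-1 + 42)**2 = 41**2 = 1681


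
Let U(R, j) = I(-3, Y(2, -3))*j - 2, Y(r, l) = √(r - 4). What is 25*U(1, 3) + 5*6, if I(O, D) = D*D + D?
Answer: -170 + 75*I*√2 ≈ -170.0 + 106.07*I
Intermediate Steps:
Y(r, l) = √(-4 + r)
I(O, D) = D + D² (I(O, D) = D² + D = D + D²)
U(R, j) = -2 + I*j*√2*(1 + I*√2) (U(R, j) = (√(-4 + 2)*(1 + √(-4 + 2)))*j - 2 = (√(-2)*(1 + √(-2)))*j - 2 = ((I*√2)*(1 + I*√2))*j - 2 = (I*√2*(1 + I*√2))*j - 2 = I*j*√2*(1 + I*√2) - 2 = -2 + I*j*√2*(1 + I*√2))
25*U(1, 3) + 5*6 = 25*(-2 - 2*3 + I*3*√2) + 5*6 = 25*(-2 - 6 + 3*I*√2) + 30 = 25*(-8 + 3*I*√2) + 30 = (-200 + 75*I*√2) + 30 = -170 + 75*I*√2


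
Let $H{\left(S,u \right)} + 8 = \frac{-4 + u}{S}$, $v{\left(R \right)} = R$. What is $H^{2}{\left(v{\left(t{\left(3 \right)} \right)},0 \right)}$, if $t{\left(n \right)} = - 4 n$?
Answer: $\frac{529}{9} \approx 58.778$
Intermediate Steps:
$H{\left(S,u \right)} = -8 + \frac{-4 + u}{S}$
$H^{2}{\left(v{\left(t{\left(3 \right)} \right)},0 \right)} = \left(\frac{-4 + 0 - 8 \left(\left(-4\right) 3\right)}{\left(-4\right) 3}\right)^{2} = \left(\frac{-4 + 0 - -96}{-12}\right)^{2} = \left(- \frac{-4 + 0 + 96}{12}\right)^{2} = \left(\left(- \frac{1}{12}\right) 92\right)^{2} = \left(- \frac{23}{3}\right)^{2} = \frac{529}{9}$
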